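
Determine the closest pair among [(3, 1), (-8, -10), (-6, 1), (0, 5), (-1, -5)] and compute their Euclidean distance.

Computing all pairwise distances among 5 points:

d((3, 1), (-8, -10)) = 15.5563
d((3, 1), (-6, 1)) = 9.0
d((3, 1), (0, 5)) = 5.0 <-- minimum
d((3, 1), (-1, -5)) = 7.2111
d((-8, -10), (-6, 1)) = 11.1803
d((-8, -10), (0, 5)) = 17.0
d((-8, -10), (-1, -5)) = 8.6023
d((-6, 1), (0, 5)) = 7.2111
d((-6, 1), (-1, -5)) = 7.8102
d((0, 5), (-1, -5)) = 10.0499

Closest pair: (3, 1) and (0, 5) with distance 5.0

The closest pair is (3, 1) and (0, 5) with Euclidean distance 5.0. For 5 points, brute-force pairwise comparison is shown above. For large n, the divide-and-conquer algorithm (sort by x, recurse on halves, check the dividing strip) achieves O(n log n).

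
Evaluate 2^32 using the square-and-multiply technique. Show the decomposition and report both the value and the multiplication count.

Computing 2^32 by squaring (build up from 2^1; each line after the first costs one multiplication):

2^1 = 2
2^2 = (2^1)^2 = 2^2 = 4
2^4 = (2^2)^2 = 4^2 = 16
2^8 = (2^4)^2 = 16^2 = 256
2^16 = (2^8)^2 = 256^2 = 65536
2^32 = (2^16)^2 = 65536^2 = 4294967296

Result: 4294967296
Multiplications needed: 5 (5 lines after 2^1)

2^32 = 4294967296. Using exponentiation by squaring, this requires 5 multiplications. The key idea: if the exponent is even, square the half-power; if odd, multiply by the base once.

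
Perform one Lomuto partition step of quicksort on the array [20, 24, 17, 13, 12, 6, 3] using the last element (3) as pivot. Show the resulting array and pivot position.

Lomuto partition with pivot = 3:

Initial array: [20, 24, 17, 13, 12, 6, 3]

arr[0]=20 > 3: no swap
arr[1]=24 > 3: no swap
arr[2]=17 > 3: no swap
arr[3]=13 > 3: no swap
arr[4]=12 > 3: no swap
arr[5]=6 > 3: no swap

Place pivot at position 0: [3, 24, 17, 13, 12, 6, 20]
Pivot position: 0

After partitioning with pivot 3, the array becomes [3, 24, 17, 13, 12, 6, 20]. The pivot is placed at index 0. All elements to the left of the pivot are <= 3, and all elements to the right are > 3.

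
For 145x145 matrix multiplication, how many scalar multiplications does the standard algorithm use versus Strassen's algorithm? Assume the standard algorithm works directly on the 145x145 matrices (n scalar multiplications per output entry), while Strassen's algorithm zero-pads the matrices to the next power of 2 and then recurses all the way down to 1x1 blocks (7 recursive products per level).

Matrix multiplication for 145x145 matrices:

Strassen's algorithm requires power-of-2 dimensions. Pad 145x145 to 256x256 (next power of 2).

Standard algorithm: 145^3 = 3048625 multiplications
Strassen's algorithm: 7^(log2(256)) = 7^8 = 5764801 multiplications
Difference: 3048625 - 5764801 = -2716176 (Strassen uses MORE here due to padding overhead — for small or just-over-power-of-2 n, padding can outweigh the per-level savings)

Standard: 3048625 multiplications (145^3). Strassen: 5764801 multiplications (7^8, after padding to 256x256). Strassen reduces 8 recursive multiplications to 7 at each level.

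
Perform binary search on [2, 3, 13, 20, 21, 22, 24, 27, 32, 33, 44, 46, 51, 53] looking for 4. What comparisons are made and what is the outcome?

Binary search for 4 in [2, 3, 13, 20, 21, 22, 24, 27, 32, 33, 44, 46, 51, 53]:

lo=0, hi=13, mid=6, arr[mid]=24 -> 24 > 4, search left half
lo=0, hi=5, mid=2, arr[mid]=13 -> 13 > 4, search left half
lo=0, hi=1, mid=0, arr[mid]=2 -> 2 < 4, search right half
lo=1, hi=1, mid=1, arr[mid]=3 -> 3 < 4, search right half
lo=2 > hi=1, target 4 not found

Binary search determines that 4 is not in the array after 4 comparisons. The search space was exhausted without finding the target.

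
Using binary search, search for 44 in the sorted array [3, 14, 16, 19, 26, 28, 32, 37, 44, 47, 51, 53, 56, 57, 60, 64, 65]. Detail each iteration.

Binary search for 44 in [3, 14, 16, 19, 26, 28, 32, 37, 44, 47, 51, 53, 56, 57, 60, 64, 65]:

lo=0, hi=16, mid=8, arr[mid]=44 -> Found target at index 8!

Binary search finds 44 at index 8 after 1 comparisons. The search repeatedly halves the search space by comparing with the middle element.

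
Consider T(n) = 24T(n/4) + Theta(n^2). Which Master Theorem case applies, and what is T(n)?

Master Theorem for T(n) = 24T(n/4) + O(n^2):

a = 24, b = 4, c = 2
log_b(a) = log_4(24) = 2.2925

Case 1: c = 2 < log_4(24) = 2.2925
T(n) = O(n^(log_4 24))

For T(n) = 24T(n/4) + O(n^2): log_4(24) = 2.2925. This is Case 1 of the Master Theorem (c < log_b(a), work dominated by leaves), giving O(n^(log_4 24)).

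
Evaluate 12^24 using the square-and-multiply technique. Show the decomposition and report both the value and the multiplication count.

Computing 12^24 by squaring (build up from 12^1; each line after the first costs one multiplication):

12^1 = 12
12^2 = (12^1)^2 = 12^2 = 144
12^3 = 12 * 12^2 = 12 * 144 = 1728
12^6 = (12^3)^2 = 1728^2 = 2985984
12^12 = (12^6)^2 = 2985984^2 = 8916100448256
12^24 = (12^12)^2 = 8916100448256^2 = 79496847203390844133441536

Result: 79496847203390844133441536
Multiplications needed: 5 (5 lines after 12^1)

12^24 = 79496847203390844133441536. Using exponentiation by squaring, this requires 5 multiplications. The key idea: if the exponent is even, square the half-power; if odd, multiply by the base once.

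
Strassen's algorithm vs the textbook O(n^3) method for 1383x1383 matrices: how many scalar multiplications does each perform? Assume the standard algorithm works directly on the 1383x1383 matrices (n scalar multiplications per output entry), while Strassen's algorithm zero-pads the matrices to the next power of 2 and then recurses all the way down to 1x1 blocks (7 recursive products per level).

Matrix multiplication for 1383x1383 matrices:

Strassen's algorithm requires power-of-2 dimensions. Pad 1383x1383 to 2048x2048 (next power of 2).

Standard algorithm: 1383^3 = 2645248887 multiplications
Strassen's algorithm: 7^(log2(2048)) = 7^11 = 1977326743 multiplications
Savings: 2645248887 - 1977326743 = 667922144 multiplications

Standard: 2645248887 multiplications (1383^3). Strassen: 1977326743 multiplications (7^11, after padding to 2048x2048). Strassen reduces 8 recursive multiplications to 7 at each level.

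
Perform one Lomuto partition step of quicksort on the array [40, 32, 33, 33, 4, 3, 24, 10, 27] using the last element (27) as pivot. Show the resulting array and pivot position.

Lomuto partition with pivot = 27:

Initial array: [40, 32, 33, 33, 4, 3, 24, 10, 27]

arr[0]=40 > 27: no swap
arr[1]=32 > 27: no swap
arr[2]=33 > 27: no swap
arr[3]=33 > 27: no swap
arr[4]=4 <= 27: swap with position 0, array becomes [4, 32, 33, 33, 40, 3, 24, 10, 27]
arr[5]=3 <= 27: swap with position 1, array becomes [4, 3, 33, 33, 40, 32, 24, 10, 27]
arr[6]=24 <= 27: swap with position 2, array becomes [4, 3, 24, 33, 40, 32, 33, 10, 27]
arr[7]=10 <= 27: swap with position 3, array becomes [4, 3, 24, 10, 40, 32, 33, 33, 27]

Place pivot at position 4: [4, 3, 24, 10, 27, 32, 33, 33, 40]
Pivot position: 4

After partitioning with pivot 27, the array becomes [4, 3, 24, 10, 27, 32, 33, 33, 40]. The pivot is placed at index 4. All elements to the left of the pivot are <= 27, and all elements to the right are > 27.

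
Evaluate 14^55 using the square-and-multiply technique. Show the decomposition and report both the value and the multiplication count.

Computing 14^55 by squaring (build up from 14^1; each line after the first costs one multiplication):

14^1 = 14
14^2 = (14^1)^2 = 14^2 = 196
14^3 = 14 * 14^2 = 14 * 196 = 2744
14^6 = (14^3)^2 = 2744^2 = 7529536
14^12 = (14^6)^2 = 7529536^2 = 56693912375296
14^13 = 14 * 14^12 = 14 * 56693912375296 = 793714773254144
14^26 = (14^13)^2 = 793714773254144^2 = 629983141281877223603213172736
14^27 = 14 * 14^26 = 14 * 629983141281877223603213172736 = 8819763977946281130444984418304
14^54 = (14^27)^2 = 8819763977946281130444984418304^2 = 77788236626678808982722471083604074886584214739573349250236416
14^55 = 14 * 14^54 = 14 * 77788236626678808982722471083604074886584214739573349250236416 = 1089035312773503325758114595170457048412179006354026889503309824

Result: 1089035312773503325758114595170457048412179006354026889503309824
Multiplications needed: 9 (9 lines after 14^1)

14^55 = 1089035312773503325758114595170457048412179006354026889503309824. Using exponentiation by squaring, this requires 9 multiplications. The key idea: if the exponent is even, square the half-power; if odd, multiply by the base once.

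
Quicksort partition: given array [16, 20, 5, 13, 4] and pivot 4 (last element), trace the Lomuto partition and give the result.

Lomuto partition with pivot = 4:

Initial array: [16, 20, 5, 13, 4]

arr[0]=16 > 4: no swap
arr[1]=20 > 4: no swap
arr[2]=5 > 4: no swap
arr[3]=13 > 4: no swap

Place pivot at position 0: [4, 20, 5, 13, 16]
Pivot position: 0

After partitioning with pivot 4, the array becomes [4, 20, 5, 13, 16]. The pivot is placed at index 0. All elements to the left of the pivot are <= 4, and all elements to the right are > 4.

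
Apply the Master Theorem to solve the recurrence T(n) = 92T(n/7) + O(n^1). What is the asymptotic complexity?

Master Theorem for T(n) = 92T(n/7) + O(n^1):

a = 92, b = 7, c = 1
log_b(a) = log_7(92) = 2.3237

Case 1: c = 1 < log_7(92) = 2.3237
T(n) = O(n^(log_7 92))

For T(n) = 92T(n/7) + O(n^1): log_7(92) = 2.3237. This is Case 1 of the Master Theorem (c < log_b(a), work dominated by leaves), giving O(n^(log_7 92)).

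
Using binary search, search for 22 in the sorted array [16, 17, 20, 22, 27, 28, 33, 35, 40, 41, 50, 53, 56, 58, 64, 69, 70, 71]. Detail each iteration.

Binary search for 22 in [16, 17, 20, 22, 27, 28, 33, 35, 40, 41, 50, 53, 56, 58, 64, 69, 70, 71]:

lo=0, hi=17, mid=8, arr[mid]=40 -> 40 > 22, search left half
lo=0, hi=7, mid=3, arr[mid]=22 -> Found target at index 3!

Binary search finds 22 at index 3 after 2 comparisons. The search repeatedly halves the search space by comparing with the middle element.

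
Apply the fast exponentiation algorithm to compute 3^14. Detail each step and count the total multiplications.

Computing 3^14 by squaring (build up from 3^1; each line after the first costs one multiplication):

3^1 = 3
3^2 = (3^1)^2 = 3^2 = 9
3^3 = 3 * 3^2 = 3 * 9 = 27
3^6 = (3^3)^2 = 27^2 = 729
3^7 = 3 * 3^6 = 3 * 729 = 2187
3^14 = (3^7)^2 = 2187^2 = 4782969

Result: 4782969
Multiplications needed: 5 (5 lines after 3^1)

3^14 = 4782969. Using exponentiation by squaring, this requires 5 multiplications. The key idea: if the exponent is even, square the half-power; if odd, multiply by the base once.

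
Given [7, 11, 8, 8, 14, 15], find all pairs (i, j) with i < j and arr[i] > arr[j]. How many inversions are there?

Finding inversions in [7, 11, 8, 8, 14, 15]:

(1, 2): arr[1]=11 > arr[2]=8
(1, 3): arr[1]=11 > arr[3]=8

Total inversions: 2

The array has 2 inversion(s): (1,2), (1,3). Each pair (i,j) satisfies i < j and arr[i] > arr[j].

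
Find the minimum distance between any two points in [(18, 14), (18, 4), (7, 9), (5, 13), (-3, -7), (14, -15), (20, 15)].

Computing all pairwise distances among 7 points:

d((18, 14), (18, 4)) = 10.0
d((18, 14), (7, 9)) = 12.083
d((18, 14), (5, 13)) = 13.0384
d((18, 14), (-3, -7)) = 29.6985
d((18, 14), (14, -15)) = 29.2746
d((18, 14), (20, 15)) = 2.2361 <-- minimum
d((18, 4), (7, 9)) = 12.083
d((18, 4), (5, 13)) = 15.8114
d((18, 4), (-3, -7)) = 23.7065
d((18, 4), (14, -15)) = 19.4165
d((18, 4), (20, 15)) = 11.1803
d((7, 9), (5, 13)) = 4.4721
d((7, 9), (-3, -7)) = 18.868
d((7, 9), (14, -15)) = 25.0
d((7, 9), (20, 15)) = 14.3178
d((5, 13), (-3, -7)) = 21.5407
d((5, 13), (14, -15)) = 29.4109
d((5, 13), (20, 15)) = 15.1327
d((-3, -7), (14, -15)) = 18.7883
d((-3, -7), (20, 15)) = 31.8277
d((14, -15), (20, 15)) = 30.5941

Closest pair: (18, 14) and (20, 15) with distance 2.2361

The closest pair is (18, 14) and (20, 15) with Euclidean distance 2.2361. For 7 points, brute-force pairwise comparison is shown above. For large n, the divide-and-conquer algorithm (sort by x, recurse on halves, check the dividing strip) achieves O(n log n).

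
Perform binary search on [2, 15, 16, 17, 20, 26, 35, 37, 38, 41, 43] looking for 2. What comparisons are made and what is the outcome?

Binary search for 2 in [2, 15, 16, 17, 20, 26, 35, 37, 38, 41, 43]:

lo=0, hi=10, mid=5, arr[mid]=26 -> 26 > 2, search left half
lo=0, hi=4, mid=2, arr[mid]=16 -> 16 > 2, search left half
lo=0, hi=1, mid=0, arr[mid]=2 -> Found target at index 0!

Binary search finds 2 at index 0 after 3 comparisons. The search repeatedly halves the search space by comparing with the middle element.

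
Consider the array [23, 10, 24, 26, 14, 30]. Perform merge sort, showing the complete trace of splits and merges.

Merge sort trace:

Split: [23, 10, 24, 26, 14, 30] -> [23, 10, 24] and [26, 14, 30]
  Split: [23, 10, 24] -> [23] and [10, 24]
    Split: [10, 24] -> [10] and [24]
    Merge: [10] + [24] -> [10, 24]
  Merge: [23] + [10, 24] -> [10, 23, 24]
  Split: [26, 14, 30] -> [26] and [14, 30]
    Split: [14, 30] -> [14] and [30]
    Merge: [14] + [30] -> [14, 30]
  Merge: [26] + [14, 30] -> [14, 26, 30]
Merge: [10, 23, 24] + [14, 26, 30] -> [10, 14, 23, 24, 26, 30]

Final sorted array: [10, 14, 23, 24, 26, 30]

The merge sort proceeds by recursively splitting the array and merging sorted halves.
After all merges, the sorted array is [10, 14, 23, 24, 26, 30].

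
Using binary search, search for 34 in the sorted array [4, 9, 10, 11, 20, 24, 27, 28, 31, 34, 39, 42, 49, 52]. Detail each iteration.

Binary search for 34 in [4, 9, 10, 11, 20, 24, 27, 28, 31, 34, 39, 42, 49, 52]:

lo=0, hi=13, mid=6, arr[mid]=27 -> 27 < 34, search right half
lo=7, hi=13, mid=10, arr[mid]=39 -> 39 > 34, search left half
lo=7, hi=9, mid=8, arr[mid]=31 -> 31 < 34, search right half
lo=9, hi=9, mid=9, arr[mid]=34 -> Found target at index 9!

Binary search finds 34 at index 9 after 4 comparisons. The search repeatedly halves the search space by comparing with the middle element.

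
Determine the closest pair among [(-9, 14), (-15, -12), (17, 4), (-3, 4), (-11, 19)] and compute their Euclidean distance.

Computing all pairwise distances among 5 points:

d((-9, 14), (-15, -12)) = 26.6833
d((-9, 14), (17, 4)) = 27.8568
d((-9, 14), (-3, 4)) = 11.6619
d((-9, 14), (-11, 19)) = 5.3852 <-- minimum
d((-15, -12), (17, 4)) = 35.7771
d((-15, -12), (-3, 4)) = 20.0
d((-15, -12), (-11, 19)) = 31.257
d((17, 4), (-3, 4)) = 20.0
d((17, 4), (-11, 19)) = 31.7648
d((-3, 4), (-11, 19)) = 17.0

Closest pair: (-9, 14) and (-11, 19) with distance 5.3852

The closest pair is (-9, 14) and (-11, 19) with Euclidean distance 5.3852. For 5 points, brute-force pairwise comparison is shown above. For large n, the divide-and-conquer algorithm (sort by x, recurse on halves, check the dividing strip) achieves O(n log n).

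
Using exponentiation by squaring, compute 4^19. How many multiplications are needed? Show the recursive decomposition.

Computing 4^19 by squaring (build up from 4^1; each line after the first costs one multiplication):

4^1 = 4
4^2 = (4^1)^2 = 4^2 = 16
4^4 = (4^2)^2 = 16^2 = 256
4^8 = (4^4)^2 = 256^2 = 65536
4^9 = 4 * 4^8 = 4 * 65536 = 262144
4^18 = (4^9)^2 = 262144^2 = 68719476736
4^19 = 4 * 4^18 = 4 * 68719476736 = 274877906944

Result: 274877906944
Multiplications needed: 6 (6 lines after 4^1)

4^19 = 274877906944. Using exponentiation by squaring, this requires 6 multiplications. The key idea: if the exponent is even, square the half-power; if odd, multiply by the base once.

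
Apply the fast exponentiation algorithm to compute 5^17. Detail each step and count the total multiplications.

Computing 5^17 by squaring (build up from 5^1; each line after the first costs one multiplication):

5^1 = 5
5^2 = (5^1)^2 = 5^2 = 25
5^4 = (5^2)^2 = 25^2 = 625
5^8 = (5^4)^2 = 625^2 = 390625
5^16 = (5^8)^2 = 390625^2 = 152587890625
5^17 = 5 * 5^16 = 5 * 152587890625 = 762939453125

Result: 762939453125
Multiplications needed: 5 (5 lines after 5^1)

5^17 = 762939453125. Using exponentiation by squaring, this requires 5 multiplications. The key idea: if the exponent is even, square the half-power; if odd, multiply by the base once.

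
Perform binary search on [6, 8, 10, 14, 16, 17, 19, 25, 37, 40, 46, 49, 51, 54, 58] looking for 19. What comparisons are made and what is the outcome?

Binary search for 19 in [6, 8, 10, 14, 16, 17, 19, 25, 37, 40, 46, 49, 51, 54, 58]:

lo=0, hi=14, mid=7, arr[mid]=25 -> 25 > 19, search left half
lo=0, hi=6, mid=3, arr[mid]=14 -> 14 < 19, search right half
lo=4, hi=6, mid=5, arr[mid]=17 -> 17 < 19, search right half
lo=6, hi=6, mid=6, arr[mid]=19 -> Found target at index 6!

Binary search finds 19 at index 6 after 4 comparisons. The search repeatedly halves the search space by comparing with the middle element.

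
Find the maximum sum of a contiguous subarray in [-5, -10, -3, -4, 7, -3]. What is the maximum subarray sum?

Using Kadane's algorithm on [-5, -10, -3, -4, 7, -3]:

Scanning through the array:
Position 1 (value -10): max_ending_here = -10, max_so_far = -5
Position 2 (value -3): max_ending_here = -3, max_so_far = -3
Position 3 (value -4): max_ending_here = -4, max_so_far = -3
Position 4 (value 7): max_ending_here = 7, max_so_far = 7
Position 5 (value -3): max_ending_here = 4, max_so_far = 7

Maximum subarray: [7]
Maximum sum: 7

The maximum subarray is [7] with sum 7. This subarray runs from index 4 to index 4.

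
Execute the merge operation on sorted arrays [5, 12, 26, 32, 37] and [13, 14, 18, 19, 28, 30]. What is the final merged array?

Merging process:

Compare 5 vs 13: take 5 from left. Merged: [5]
Compare 12 vs 13: take 12 from left. Merged: [5, 12]
Compare 26 vs 13: take 13 from right. Merged: [5, 12, 13]
Compare 26 vs 14: take 14 from right. Merged: [5, 12, 13, 14]
Compare 26 vs 18: take 18 from right. Merged: [5, 12, 13, 14, 18]
Compare 26 vs 19: take 19 from right. Merged: [5, 12, 13, 14, 18, 19]
Compare 26 vs 28: take 26 from left. Merged: [5, 12, 13, 14, 18, 19, 26]
Compare 32 vs 28: take 28 from right. Merged: [5, 12, 13, 14, 18, 19, 26, 28]
Compare 32 vs 30: take 30 from right. Merged: [5, 12, 13, 14, 18, 19, 26, 28, 30]
Append remaining from left: [32, 37]. Merged: [5, 12, 13, 14, 18, 19, 26, 28, 30, 32, 37]

Final merged array: [5, 12, 13, 14, 18, 19, 26, 28, 30, 32, 37]
Total comparisons: 9

The merged array is [5, 12, 13, 14, 18, 19, 26, 28, 30, 32, 37], requiring 9 comparisons. The merge step runs in O(n) time where n is the total number of elements.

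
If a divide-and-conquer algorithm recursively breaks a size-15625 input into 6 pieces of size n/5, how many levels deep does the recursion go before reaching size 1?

For divide and conquer with division factor 5:

Problem sizes at each level:
Level 0: 15625
Level 1: 3125
Level 2: 625
Level 3: 125
Level 4: 25
Level 5: 5
Level 6: 1

The root is level 0 and the size-1 base case is level 6 (the tree spans levels 0 through 6, i.e. 7 levels counting the root), so the depth is the number of divisions: log_5(15625) = 6

The recursion tree depth is log_5(15625) = 6. At each level, the problem size is divided by 5, so it takes 6 divisions to reduce to a base case of size 1. The algorithm makes 6 recursive calls at each level.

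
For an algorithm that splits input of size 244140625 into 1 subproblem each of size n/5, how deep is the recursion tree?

For divide and conquer with division factor 5:

Problem sizes at each level:
Level 0: 244140625
Level 1: 48828125
Level 2: 9765625
Level 3: 1953125
Level 4: 390625
Level 5: 78125
Level 6: 15625
Level 7: 3125
Level 8: 625
Level 9: 125
Level 10: 25
Level 11: 5
Level 12: 1

The root is level 0 and the size-1 base case is level 12 (the tree spans levels 0 through 12, i.e. 13 levels counting the root), so the depth is the number of divisions: log_5(244140625) = 12

The recursion tree depth is log_5(244140625) = 12. At each level, the problem size is divided by 5, so it takes 12 divisions to reduce to a base case of size 1. The algorithm makes 1 recursive call at each level.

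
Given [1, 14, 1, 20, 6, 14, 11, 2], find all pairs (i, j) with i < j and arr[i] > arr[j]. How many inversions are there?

Finding inversions in [1, 14, 1, 20, 6, 14, 11, 2]:

(1, 2): arr[1]=14 > arr[2]=1
(1, 4): arr[1]=14 > arr[4]=6
(1, 6): arr[1]=14 > arr[6]=11
(1, 7): arr[1]=14 > arr[7]=2
(3, 4): arr[3]=20 > arr[4]=6
(3, 5): arr[3]=20 > arr[5]=14
(3, 6): arr[3]=20 > arr[6]=11
(3, 7): arr[3]=20 > arr[7]=2
(4, 7): arr[4]=6 > arr[7]=2
(5, 6): arr[5]=14 > arr[6]=11
(5, 7): arr[5]=14 > arr[7]=2
(6, 7): arr[6]=11 > arr[7]=2

Total inversions: 12

The array has 12 inversion(s): (1,2), (1,4), (1,6), (1,7), (3,4), (3,5), (3,6), (3,7), (4,7), (5,6), (5,7), (6,7). Each pair (i,j) satisfies i < j and arr[i] > arr[j].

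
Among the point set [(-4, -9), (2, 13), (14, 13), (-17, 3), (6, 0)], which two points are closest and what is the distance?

Computing all pairwise distances among 5 points:

d((-4, -9), (2, 13)) = 22.8035
d((-4, -9), (14, 13)) = 28.4253
d((-4, -9), (-17, 3)) = 17.6918
d((-4, -9), (6, 0)) = 13.4536
d((2, 13), (14, 13)) = 12.0 <-- minimum
d((2, 13), (-17, 3)) = 21.4709
d((2, 13), (6, 0)) = 13.6015
d((14, 13), (-17, 3)) = 32.573
d((14, 13), (6, 0)) = 15.2643
d((-17, 3), (6, 0)) = 23.1948

Closest pair: (2, 13) and (14, 13) with distance 12.0

The closest pair is (2, 13) and (14, 13) with Euclidean distance 12.0. For 5 points, brute-force pairwise comparison is shown above. For large n, the divide-and-conquer algorithm (sort by x, recurse on halves, check the dividing strip) achieves O(n log n).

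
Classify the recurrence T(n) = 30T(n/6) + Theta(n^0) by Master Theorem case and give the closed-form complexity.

Master Theorem for T(n) = 30T(n/6) + O(n^0):

a = 30, b = 6, c = 0
log_b(a) = log_6(30) = 1.8982

Case 1: c = 0 < log_6(30) = 1.8982
T(n) = O(n^(log_6 30))

For T(n) = 30T(n/6) + O(n^0): log_6(30) = 1.8982. This is Case 1 of the Master Theorem (c < log_b(a), work dominated by leaves), giving O(n^(log_6 30)).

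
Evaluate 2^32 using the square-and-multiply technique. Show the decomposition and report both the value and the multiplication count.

Computing 2^32 by squaring (build up from 2^1; each line after the first costs one multiplication):

2^1 = 2
2^2 = (2^1)^2 = 2^2 = 4
2^4 = (2^2)^2 = 4^2 = 16
2^8 = (2^4)^2 = 16^2 = 256
2^16 = (2^8)^2 = 256^2 = 65536
2^32 = (2^16)^2 = 65536^2 = 4294967296

Result: 4294967296
Multiplications needed: 5 (5 lines after 2^1)

2^32 = 4294967296. Using exponentiation by squaring, this requires 5 multiplications. The key idea: if the exponent is even, square the half-power; if odd, multiply by the base once.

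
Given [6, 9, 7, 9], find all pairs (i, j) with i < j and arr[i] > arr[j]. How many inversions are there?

Finding inversions in [6, 9, 7, 9]:

(1, 2): arr[1]=9 > arr[2]=7

Total inversions: 1

The array has 1 inversion(s): (1,2). Each pair (i,j) satisfies i < j and arr[i] > arr[j].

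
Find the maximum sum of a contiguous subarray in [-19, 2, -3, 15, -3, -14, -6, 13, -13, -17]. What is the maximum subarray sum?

Using Kadane's algorithm on [-19, 2, -3, 15, -3, -14, -6, 13, -13, -17]:

Scanning through the array:
Position 1 (value 2): max_ending_here = 2, max_so_far = 2
Position 2 (value -3): max_ending_here = -1, max_so_far = 2
Position 3 (value 15): max_ending_here = 15, max_so_far = 15
Position 4 (value -3): max_ending_here = 12, max_so_far = 15
Position 5 (value -14): max_ending_here = -2, max_so_far = 15
Position 6 (value -6): max_ending_here = -6, max_so_far = 15
Position 7 (value 13): max_ending_here = 13, max_so_far = 15
Position 8 (value -13): max_ending_here = 0, max_so_far = 15
Position 9 (value -17): max_ending_here = -17, max_so_far = 15

Maximum subarray: [15]
Maximum sum: 15

The maximum subarray is [15] with sum 15. This subarray runs from index 3 to index 3.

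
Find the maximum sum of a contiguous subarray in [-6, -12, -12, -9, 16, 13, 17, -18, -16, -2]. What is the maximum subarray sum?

Using Kadane's algorithm on [-6, -12, -12, -9, 16, 13, 17, -18, -16, -2]:

Scanning through the array:
Position 1 (value -12): max_ending_here = -12, max_so_far = -6
Position 2 (value -12): max_ending_here = -12, max_so_far = -6
Position 3 (value -9): max_ending_here = -9, max_so_far = -6
Position 4 (value 16): max_ending_here = 16, max_so_far = 16
Position 5 (value 13): max_ending_here = 29, max_so_far = 29
Position 6 (value 17): max_ending_here = 46, max_so_far = 46
Position 7 (value -18): max_ending_here = 28, max_so_far = 46
Position 8 (value -16): max_ending_here = 12, max_so_far = 46
Position 9 (value -2): max_ending_here = 10, max_so_far = 46

Maximum subarray: [16, 13, 17]
Maximum sum: 46

The maximum subarray is [16, 13, 17] with sum 46. This subarray runs from index 4 to index 6.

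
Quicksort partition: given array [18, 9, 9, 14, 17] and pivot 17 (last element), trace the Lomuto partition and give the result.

Lomuto partition with pivot = 17:

Initial array: [18, 9, 9, 14, 17]

arr[0]=18 > 17: no swap
arr[1]=9 <= 17: swap with position 0, array becomes [9, 18, 9, 14, 17]
arr[2]=9 <= 17: swap with position 1, array becomes [9, 9, 18, 14, 17]
arr[3]=14 <= 17: swap with position 2, array becomes [9, 9, 14, 18, 17]

Place pivot at position 3: [9, 9, 14, 17, 18]
Pivot position: 3

After partitioning with pivot 17, the array becomes [9, 9, 14, 17, 18]. The pivot is placed at index 3. All elements to the left of the pivot are <= 17, and all elements to the right are > 17.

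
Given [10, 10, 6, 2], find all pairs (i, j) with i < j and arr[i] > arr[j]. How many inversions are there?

Finding inversions in [10, 10, 6, 2]:

(0, 2): arr[0]=10 > arr[2]=6
(0, 3): arr[0]=10 > arr[3]=2
(1, 2): arr[1]=10 > arr[2]=6
(1, 3): arr[1]=10 > arr[3]=2
(2, 3): arr[2]=6 > arr[3]=2

Total inversions: 5

The array has 5 inversion(s): (0,2), (0,3), (1,2), (1,3), (2,3). Each pair (i,j) satisfies i < j and arr[i] > arr[j].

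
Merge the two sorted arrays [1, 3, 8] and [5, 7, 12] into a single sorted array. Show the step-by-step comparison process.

Merging process:

Compare 1 vs 5: take 1 from left. Merged: [1]
Compare 3 vs 5: take 3 from left. Merged: [1, 3]
Compare 8 vs 5: take 5 from right. Merged: [1, 3, 5]
Compare 8 vs 7: take 7 from right. Merged: [1, 3, 5, 7]
Compare 8 vs 12: take 8 from left. Merged: [1, 3, 5, 7, 8]
Append remaining from right: [12]. Merged: [1, 3, 5, 7, 8, 12]

Final merged array: [1, 3, 5, 7, 8, 12]
Total comparisons: 5

The merged array is [1, 3, 5, 7, 8, 12], requiring 5 comparisons. The merge step runs in O(n) time where n is the total number of elements.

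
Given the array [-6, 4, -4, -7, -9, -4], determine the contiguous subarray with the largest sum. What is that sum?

Using Kadane's algorithm on [-6, 4, -4, -7, -9, -4]:

Scanning through the array:
Position 1 (value 4): max_ending_here = 4, max_so_far = 4
Position 2 (value -4): max_ending_here = 0, max_so_far = 4
Position 3 (value -7): max_ending_here = -7, max_so_far = 4
Position 4 (value -9): max_ending_here = -9, max_so_far = 4
Position 5 (value -4): max_ending_here = -4, max_so_far = 4

Maximum subarray: [4]
Maximum sum: 4

The maximum subarray is [4] with sum 4. This subarray runs from index 1 to index 1.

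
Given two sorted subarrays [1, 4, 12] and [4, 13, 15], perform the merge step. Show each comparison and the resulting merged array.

Merging process:

Compare 1 vs 4: take 1 from left. Merged: [1]
Compare 4 vs 4: take 4 from left. Merged: [1, 4]
Compare 12 vs 4: take 4 from right. Merged: [1, 4, 4]
Compare 12 vs 13: take 12 from left. Merged: [1, 4, 4, 12]
Append remaining from right: [13, 15]. Merged: [1, 4, 4, 12, 13, 15]

Final merged array: [1, 4, 4, 12, 13, 15]
Total comparisons: 4

The merged array is [1, 4, 4, 12, 13, 15], requiring 4 comparisons. The merge step runs in O(n) time where n is the total number of elements.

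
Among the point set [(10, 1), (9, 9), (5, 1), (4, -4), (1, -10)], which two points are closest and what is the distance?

Computing all pairwise distances among 5 points:

d((10, 1), (9, 9)) = 8.0623
d((10, 1), (5, 1)) = 5.0 <-- minimum
d((10, 1), (4, -4)) = 7.8102
d((10, 1), (1, -10)) = 14.2127
d((9, 9), (5, 1)) = 8.9443
d((9, 9), (4, -4)) = 13.9284
d((9, 9), (1, -10)) = 20.6155
d((5, 1), (4, -4)) = 5.099
d((5, 1), (1, -10)) = 11.7047
d((4, -4), (1, -10)) = 6.7082

Closest pair: (10, 1) and (5, 1) with distance 5.0

The closest pair is (10, 1) and (5, 1) with Euclidean distance 5.0. For 5 points, brute-force pairwise comparison is shown above. For large n, the divide-and-conquer algorithm (sort by x, recurse on halves, check the dividing strip) achieves O(n log n).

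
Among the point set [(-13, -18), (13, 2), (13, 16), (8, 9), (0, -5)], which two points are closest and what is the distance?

Computing all pairwise distances among 5 points:

d((-13, -18), (13, 2)) = 32.8024
d((-13, -18), (13, 16)) = 42.8019
d((-13, -18), (8, 9)) = 34.2053
d((-13, -18), (0, -5)) = 18.3848
d((13, 2), (13, 16)) = 14.0
d((13, 2), (8, 9)) = 8.6023 <-- minimum
d((13, 2), (0, -5)) = 14.7648
d((13, 16), (8, 9)) = 8.6023 <-- minimum
d((13, 16), (0, -5)) = 24.6982
d((8, 9), (0, -5)) = 16.1245

Minimum distance: 8.6023 (tie among 2 pairs: (13, 2) and (8, 9); (13, 16) and (8, 9))

The minimum Euclidean distance is 8.6023. There is a tie: 2 pairs achieve this minimum — (13, 2) and (8, 9); (13, 16) and (8, 9). Any of these is a valid closest pair. For 5 points, brute-force pairwise comparison is shown above. For large n, the divide-and-conquer algorithm (sort by x, recurse on halves, check the dividing strip) achieves O(n log n).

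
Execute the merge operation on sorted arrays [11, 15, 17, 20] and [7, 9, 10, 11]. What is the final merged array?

Merging process:

Compare 11 vs 7: take 7 from right. Merged: [7]
Compare 11 vs 9: take 9 from right. Merged: [7, 9]
Compare 11 vs 10: take 10 from right. Merged: [7, 9, 10]
Compare 11 vs 11: take 11 from left. Merged: [7, 9, 10, 11]
Compare 15 vs 11: take 11 from right. Merged: [7, 9, 10, 11, 11]
Append remaining from left: [15, 17, 20]. Merged: [7, 9, 10, 11, 11, 15, 17, 20]

Final merged array: [7, 9, 10, 11, 11, 15, 17, 20]
Total comparisons: 5

The merged array is [7, 9, 10, 11, 11, 15, 17, 20], requiring 5 comparisons. The merge step runs in O(n) time where n is the total number of elements.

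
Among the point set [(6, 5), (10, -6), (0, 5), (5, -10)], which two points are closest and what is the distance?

Computing all pairwise distances among 4 points:

d((6, 5), (10, -6)) = 11.7047
d((6, 5), (0, 5)) = 6.0 <-- minimum
d((6, 5), (5, -10)) = 15.0333
d((10, -6), (0, 5)) = 14.8661
d((10, -6), (5, -10)) = 6.4031
d((0, 5), (5, -10)) = 15.8114

Closest pair: (6, 5) and (0, 5) with distance 6.0

The closest pair is (6, 5) and (0, 5) with Euclidean distance 6.0. For 4 points, brute-force pairwise comparison is shown above. For large n, the divide-and-conquer algorithm (sort by x, recurse on halves, check the dividing strip) achieves O(n log n).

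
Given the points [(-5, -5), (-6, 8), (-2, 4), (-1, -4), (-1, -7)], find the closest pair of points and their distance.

Computing all pairwise distances among 5 points:

d((-5, -5), (-6, 8)) = 13.0384
d((-5, -5), (-2, 4)) = 9.4868
d((-5, -5), (-1, -4)) = 4.1231
d((-5, -5), (-1, -7)) = 4.4721
d((-6, 8), (-2, 4)) = 5.6569
d((-6, 8), (-1, -4)) = 13.0
d((-6, 8), (-1, -7)) = 15.8114
d((-2, 4), (-1, -4)) = 8.0623
d((-2, 4), (-1, -7)) = 11.0454
d((-1, -4), (-1, -7)) = 3.0 <-- minimum

Closest pair: (-1, -4) and (-1, -7) with distance 3.0

The closest pair is (-1, -4) and (-1, -7) with Euclidean distance 3.0. For 5 points, brute-force pairwise comparison is shown above. For large n, the divide-and-conquer algorithm (sort by x, recurse on halves, check the dividing strip) achieves O(n log n).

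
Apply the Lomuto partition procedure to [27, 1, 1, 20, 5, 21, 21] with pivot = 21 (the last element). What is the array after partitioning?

Lomuto partition with pivot = 21:

Initial array: [27, 1, 1, 20, 5, 21, 21]

arr[0]=27 > 21: no swap
arr[1]=1 <= 21: swap with position 0, array becomes [1, 27, 1, 20, 5, 21, 21]
arr[2]=1 <= 21: swap with position 1, array becomes [1, 1, 27, 20, 5, 21, 21]
arr[3]=20 <= 21: swap with position 2, array becomes [1, 1, 20, 27, 5, 21, 21]
arr[4]=5 <= 21: swap with position 3, array becomes [1, 1, 20, 5, 27, 21, 21]
arr[5]=21 <= 21: swap with position 4, array becomes [1, 1, 20, 5, 21, 27, 21]

Place pivot at position 5: [1, 1, 20, 5, 21, 21, 27]
Pivot position: 5

After partitioning with pivot 21, the array becomes [1, 1, 20, 5, 21, 21, 27]. The pivot is placed at index 5. All elements to the left of the pivot are <= 21, and all elements to the right are > 21.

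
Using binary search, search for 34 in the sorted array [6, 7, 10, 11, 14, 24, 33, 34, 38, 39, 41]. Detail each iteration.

Binary search for 34 in [6, 7, 10, 11, 14, 24, 33, 34, 38, 39, 41]:

lo=0, hi=10, mid=5, arr[mid]=24 -> 24 < 34, search right half
lo=6, hi=10, mid=8, arr[mid]=38 -> 38 > 34, search left half
lo=6, hi=7, mid=6, arr[mid]=33 -> 33 < 34, search right half
lo=7, hi=7, mid=7, arr[mid]=34 -> Found target at index 7!

Binary search finds 34 at index 7 after 4 comparisons. The search repeatedly halves the search space by comparing with the middle element.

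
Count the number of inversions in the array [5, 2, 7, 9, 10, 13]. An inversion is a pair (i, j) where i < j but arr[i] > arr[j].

Finding inversions in [5, 2, 7, 9, 10, 13]:

(0, 1): arr[0]=5 > arr[1]=2

Total inversions: 1

The array has 1 inversion(s): (0,1). Each pair (i,j) satisfies i < j and arr[i] > arr[j].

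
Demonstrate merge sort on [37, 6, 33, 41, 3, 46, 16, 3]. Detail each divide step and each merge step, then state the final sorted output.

Merge sort trace:

Split: [37, 6, 33, 41, 3, 46, 16, 3] -> [37, 6, 33, 41] and [3, 46, 16, 3]
  Split: [37, 6, 33, 41] -> [37, 6] and [33, 41]
    Split: [37, 6] -> [37] and [6]
    Merge: [37] + [6] -> [6, 37]
    Split: [33, 41] -> [33] and [41]
    Merge: [33] + [41] -> [33, 41]
  Merge: [6, 37] + [33, 41] -> [6, 33, 37, 41]
  Split: [3, 46, 16, 3] -> [3, 46] and [16, 3]
    Split: [3, 46] -> [3] and [46]
    Merge: [3] + [46] -> [3, 46]
    Split: [16, 3] -> [16] and [3]
    Merge: [16] + [3] -> [3, 16]
  Merge: [3, 46] + [3, 16] -> [3, 3, 16, 46]
Merge: [6, 33, 37, 41] + [3, 3, 16, 46] -> [3, 3, 6, 16, 33, 37, 41, 46]

Final sorted array: [3, 3, 6, 16, 33, 37, 41, 46]

The merge sort proceeds by recursively splitting the array and merging sorted halves.
After all merges, the sorted array is [3, 3, 6, 16, 33, 37, 41, 46].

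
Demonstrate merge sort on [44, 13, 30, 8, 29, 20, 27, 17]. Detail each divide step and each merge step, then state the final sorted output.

Merge sort trace:

Split: [44, 13, 30, 8, 29, 20, 27, 17] -> [44, 13, 30, 8] and [29, 20, 27, 17]
  Split: [44, 13, 30, 8] -> [44, 13] and [30, 8]
    Split: [44, 13] -> [44] and [13]
    Merge: [44] + [13] -> [13, 44]
    Split: [30, 8] -> [30] and [8]
    Merge: [30] + [8] -> [8, 30]
  Merge: [13, 44] + [8, 30] -> [8, 13, 30, 44]
  Split: [29, 20, 27, 17] -> [29, 20] and [27, 17]
    Split: [29, 20] -> [29] and [20]
    Merge: [29] + [20] -> [20, 29]
    Split: [27, 17] -> [27] and [17]
    Merge: [27] + [17] -> [17, 27]
  Merge: [20, 29] + [17, 27] -> [17, 20, 27, 29]
Merge: [8, 13, 30, 44] + [17, 20, 27, 29] -> [8, 13, 17, 20, 27, 29, 30, 44]

Final sorted array: [8, 13, 17, 20, 27, 29, 30, 44]

The merge sort proceeds by recursively splitting the array and merging sorted halves.
After all merges, the sorted array is [8, 13, 17, 20, 27, 29, 30, 44].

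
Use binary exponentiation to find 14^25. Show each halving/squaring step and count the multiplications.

Computing 14^25 by squaring (build up from 14^1; each line after the first costs one multiplication):

14^1 = 14
14^2 = (14^1)^2 = 14^2 = 196
14^3 = 14 * 14^2 = 14 * 196 = 2744
14^6 = (14^3)^2 = 2744^2 = 7529536
14^12 = (14^6)^2 = 7529536^2 = 56693912375296
14^24 = (14^12)^2 = 56693912375296^2 = 3214199700417740936751087616
14^25 = 14 * 14^24 = 14 * 3214199700417740936751087616 = 44998795805848373114515226624

Result: 44998795805848373114515226624
Multiplications needed: 6 (6 lines after 14^1)

14^25 = 44998795805848373114515226624. Using exponentiation by squaring, this requires 6 multiplications. The key idea: if the exponent is even, square the half-power; if odd, multiply by the base once.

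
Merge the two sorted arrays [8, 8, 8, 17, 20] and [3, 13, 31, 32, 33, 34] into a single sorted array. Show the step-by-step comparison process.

Merging process:

Compare 8 vs 3: take 3 from right. Merged: [3]
Compare 8 vs 13: take 8 from left. Merged: [3, 8]
Compare 8 vs 13: take 8 from left. Merged: [3, 8, 8]
Compare 8 vs 13: take 8 from left. Merged: [3, 8, 8, 8]
Compare 17 vs 13: take 13 from right. Merged: [3, 8, 8, 8, 13]
Compare 17 vs 31: take 17 from left. Merged: [3, 8, 8, 8, 13, 17]
Compare 20 vs 31: take 20 from left. Merged: [3, 8, 8, 8, 13, 17, 20]
Append remaining from right: [31, 32, 33, 34]. Merged: [3, 8, 8, 8, 13, 17, 20, 31, 32, 33, 34]

Final merged array: [3, 8, 8, 8, 13, 17, 20, 31, 32, 33, 34]
Total comparisons: 7

The merged array is [3, 8, 8, 8, 13, 17, 20, 31, 32, 33, 34], requiring 7 comparisons. The merge step runs in O(n) time where n is the total number of elements.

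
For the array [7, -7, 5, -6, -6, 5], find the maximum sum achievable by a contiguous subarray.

Using Kadane's algorithm on [7, -7, 5, -6, -6, 5]:

Scanning through the array:
Position 1 (value -7): max_ending_here = 0, max_so_far = 7
Position 2 (value 5): max_ending_here = 5, max_so_far = 7
Position 3 (value -6): max_ending_here = -1, max_so_far = 7
Position 4 (value -6): max_ending_here = -6, max_so_far = 7
Position 5 (value 5): max_ending_here = 5, max_so_far = 7

Maximum subarray: [7]
Maximum sum: 7

The maximum subarray is [7] with sum 7. This subarray runs from index 0 to index 0.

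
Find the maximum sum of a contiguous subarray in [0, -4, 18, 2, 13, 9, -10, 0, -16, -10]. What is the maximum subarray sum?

Using Kadane's algorithm on [0, -4, 18, 2, 13, 9, -10, 0, -16, -10]:

Scanning through the array:
Position 1 (value -4): max_ending_here = -4, max_so_far = 0
Position 2 (value 18): max_ending_here = 18, max_so_far = 18
Position 3 (value 2): max_ending_here = 20, max_so_far = 20
Position 4 (value 13): max_ending_here = 33, max_so_far = 33
Position 5 (value 9): max_ending_here = 42, max_so_far = 42
Position 6 (value -10): max_ending_here = 32, max_so_far = 42
Position 7 (value 0): max_ending_here = 32, max_so_far = 42
Position 8 (value -16): max_ending_here = 16, max_so_far = 42
Position 9 (value -10): max_ending_here = 6, max_so_far = 42

Maximum subarray: [18, 2, 13, 9]
Maximum sum: 42

The maximum subarray is [18, 2, 13, 9] with sum 42. This subarray runs from index 2 to index 5.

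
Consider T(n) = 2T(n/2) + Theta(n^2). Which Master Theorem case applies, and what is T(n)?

Master Theorem for T(n) = 2T(n/2) + O(n^2):

a = 2, b = 2, c = 2
log_b(a) = log_2(2) = 1.0000

Case 3: c = 2 > log_2(2) = 1.0000
T(n) = O(n^2) = O(n^2)

For T(n) = 2T(n/2) + O(n^2): log_2(2) = 1.0000. This is Case 3 of the Master Theorem (c > log_b(a), work dominated by root), giving O(n^2).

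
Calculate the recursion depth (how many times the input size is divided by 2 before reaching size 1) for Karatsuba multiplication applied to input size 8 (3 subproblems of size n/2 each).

For divide and conquer with division factor 2:

Problem sizes at each level:
Level 0: 8
Level 1: 4
Level 2: 2
Level 3: 1

The root is level 0 and the size-1 base case is level 3 (the tree spans levels 0 through 3, i.e. 4 levels counting the root), so the depth is the number of divisions: log_2(8) = 3

The recursion tree depth is log_2(8) = 3. At each level, the problem size is divided by 2, so it takes 3 divisions to reduce to a base case of size 1. The algorithm makes 3 recursive calls at each level.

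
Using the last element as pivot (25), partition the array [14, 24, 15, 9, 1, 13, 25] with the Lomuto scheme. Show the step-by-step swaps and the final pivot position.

Lomuto partition with pivot = 25:

Initial array: [14, 24, 15, 9, 1, 13, 25]

arr[0]=14 <= 25: swap with position 0, array becomes [14, 24, 15, 9, 1, 13, 25]
arr[1]=24 <= 25: swap with position 1, array becomes [14, 24, 15, 9, 1, 13, 25]
arr[2]=15 <= 25: swap with position 2, array becomes [14, 24, 15, 9, 1, 13, 25]
arr[3]=9 <= 25: swap with position 3, array becomes [14, 24, 15, 9, 1, 13, 25]
arr[4]=1 <= 25: swap with position 4, array becomes [14, 24, 15, 9, 1, 13, 25]
arr[5]=13 <= 25: swap with position 5, array becomes [14, 24, 15, 9, 1, 13, 25]

Place pivot at position 6: [14, 24, 15, 9, 1, 13, 25]
Pivot position: 6

After partitioning with pivot 25, the array becomes [14, 24, 15, 9, 1, 13, 25]. The pivot is placed at index 6. All elements to the left of the pivot are <= 25, and all elements to the right are > 25.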